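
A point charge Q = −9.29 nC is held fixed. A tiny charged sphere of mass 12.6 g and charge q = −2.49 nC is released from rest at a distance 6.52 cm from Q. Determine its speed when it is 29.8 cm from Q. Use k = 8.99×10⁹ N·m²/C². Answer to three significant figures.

Only the electrostatic force acts, so mechanical energy is conserved: ½mv² = U₁ − U₂ = kQq(1/r₁ − 1/r₂).
U₁ − U₂ = (8.99×10⁹ N·m²/C²)(-9.29×10⁻⁹ C)(-2.49×10⁻⁹ C)(1/0.0652 − 1/0.298) = 2.49×10⁻⁶ J.
v = √(2·2.49×10⁻⁶/0.0126) = 0.0199 m/s.

0.0199 m/s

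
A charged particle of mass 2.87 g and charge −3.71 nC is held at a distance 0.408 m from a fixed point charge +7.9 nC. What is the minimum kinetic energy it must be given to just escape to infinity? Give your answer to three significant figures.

To just escape, total mechanical energy must reach zero at infinity: ½mv²_min + U = 0, so ½mv²_min = −U = |kQq|/r.
|U| = |kQq|/r = (8.99×10⁹ N·m²/C²)(7.90×10⁻⁹)(3.71×10⁻⁹)/(0.408) = 6.46×10⁻⁷ J.

6.46×10⁻⁷ J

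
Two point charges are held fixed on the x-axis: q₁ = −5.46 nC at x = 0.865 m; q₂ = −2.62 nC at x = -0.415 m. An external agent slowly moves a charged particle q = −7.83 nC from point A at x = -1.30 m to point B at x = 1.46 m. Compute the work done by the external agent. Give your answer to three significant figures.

For quasistatic motion the external work equals the change in potential energy: W_ext = qΔV = q(V_B − V_A).
At A: distances to the source charges are 2.17 m, 0.885 m; V_A = Σ kqᵢ/rᵢ = -49.3 V.
At B: distances to the source charges are 0.595 m, 1.88 m; V_B = Σ kqᵢ/rᵢ = -95.1 V.
ΔV = V_B − V_A = -45.8 V.
W_ext = qΔV = (-7.83×10⁻⁹ C)(-45.8 V) = 3.58×10⁻⁷ J.

3.58×10⁻⁷ J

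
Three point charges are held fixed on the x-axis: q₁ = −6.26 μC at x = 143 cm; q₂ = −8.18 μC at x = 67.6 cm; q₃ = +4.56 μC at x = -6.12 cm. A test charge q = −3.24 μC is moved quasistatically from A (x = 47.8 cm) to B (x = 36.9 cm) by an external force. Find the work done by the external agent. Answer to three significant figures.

-0.509 J

For quasistatic motion the external work equals the change in potential energy: W_ext = qΔV = q(V_B − V_A).
At A: distances to the source charges are 0.952 m, 0.198 m, 0.539 m; V_A = Σ kqᵢ/rᵢ = -3.54×10⁵ V.
At B: distances to the source charges are 1.06 m, 0.307 m, 0.430 m; V_B = Σ kqᵢ/rᵢ = -1.97×10⁵ V.
ΔV = V_B − V_A = 1.57×10⁵ V.
W_ext = qΔV = (-3.24×10⁻⁶ C)(1.57×10⁵ V) = -0.509 J.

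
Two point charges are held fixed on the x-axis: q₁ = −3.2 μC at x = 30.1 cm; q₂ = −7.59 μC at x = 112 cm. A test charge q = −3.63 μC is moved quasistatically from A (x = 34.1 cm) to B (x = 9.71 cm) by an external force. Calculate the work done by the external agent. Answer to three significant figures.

-2.17 J

For quasistatic motion the external work equals the change in potential energy: W_ext = qΔV = q(V_B − V_A).
At A: distances to the source charges are 0.0400 m, 0.779 m; V_A = Σ kqᵢ/rᵢ = -8.07×10⁵ V.
At B: distances to the source charges are 0.204 m, 1.02 m; V_B = Σ kqᵢ/rᵢ = -2.08×10⁵ V.
ΔV = V_B − V_A = 5.99×10⁵ V.
W_ext = qΔV = (-3.63×10⁻⁶ C)(5.99×10⁵ V) = -2.17 J.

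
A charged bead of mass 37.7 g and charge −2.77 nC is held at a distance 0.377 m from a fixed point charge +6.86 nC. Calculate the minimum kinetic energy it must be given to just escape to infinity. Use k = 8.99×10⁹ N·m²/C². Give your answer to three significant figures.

To just escape, total mechanical energy must reach zero at infinity: ½mv²_min + U = 0, so ½mv²_min = −U = |kQq|/r.
|U| = |kQq|/r = (8.99×10⁹ N·m²/C²)(6.86×10⁻⁹)(2.77×10⁻⁹)/(0.377) = 4.53×10⁻⁷ J.

4.53×10⁻⁷ J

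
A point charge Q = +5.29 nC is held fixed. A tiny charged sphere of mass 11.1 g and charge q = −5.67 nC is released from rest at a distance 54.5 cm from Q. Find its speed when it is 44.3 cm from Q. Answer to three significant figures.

4.53×10⁻³ m/s

Only the electrostatic force acts, so mechanical energy is conserved: ½mv² = U₁ − U₂ = kQq(1/r₁ − 1/r₂).
U₁ − U₂ = (8.99×10⁹ N·m²/C²)(5.29×10⁻⁹ C)(-5.67×10⁻⁹ C)(1/0.545 − 1/0.443) = 1.14×10⁻⁷ J.
v = √(2·1.14×10⁻⁷/0.0111) = 4.53×10⁻³ m/s.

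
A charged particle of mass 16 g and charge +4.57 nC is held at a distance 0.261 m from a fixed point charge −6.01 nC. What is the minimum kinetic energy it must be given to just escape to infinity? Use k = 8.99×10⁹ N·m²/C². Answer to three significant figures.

9.46×10⁻⁷ J

To just escape, total mechanical energy must reach zero at infinity: ½mv²_min + U = 0, so ½mv²_min = −U = |kQq|/r.
|U| = |kQq|/r = (8.99×10⁹ N·m²/C²)(6.01×10⁻⁹)(4.57×10⁻⁹)/(0.261) = 9.46×10⁻⁷ J.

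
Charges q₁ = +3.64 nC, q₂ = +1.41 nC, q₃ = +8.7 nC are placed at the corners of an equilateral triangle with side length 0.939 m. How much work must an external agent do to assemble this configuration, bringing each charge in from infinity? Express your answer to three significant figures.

The assembly work is the sum of pairwise potential energies, U = Σ_{i<j} kqᵢqⱼ/rᵢⱼ.
All three pair separations equal the side length, 0.939 m.
U = (4.91×10⁻⁸) + (3.03×10⁻⁷) + (1.17×10⁻⁷) = 4.70×10⁻⁷ J.

4.70×10⁻⁷ J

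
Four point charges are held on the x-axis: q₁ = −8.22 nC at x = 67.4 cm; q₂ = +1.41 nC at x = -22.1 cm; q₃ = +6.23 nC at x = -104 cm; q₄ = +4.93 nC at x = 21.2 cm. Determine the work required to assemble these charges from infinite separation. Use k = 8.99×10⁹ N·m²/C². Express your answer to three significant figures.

The work to assemble the configuration equals its total potential energy, U = Σ kqᵢqⱼ/rᵢⱼ over all pairs.
Pair separations: r₁₂ = 0.895 m, r₁₃ = 1.71 m, r₁₄ = 0.462 m, r₂₃ = 0.819 m, r₂₄ = 0.433 m, r₃₄ = 1.25 m.
Summing all 6 pair terms gives U = -7.12×10⁻⁷ J.

-7.12×10⁻⁷ J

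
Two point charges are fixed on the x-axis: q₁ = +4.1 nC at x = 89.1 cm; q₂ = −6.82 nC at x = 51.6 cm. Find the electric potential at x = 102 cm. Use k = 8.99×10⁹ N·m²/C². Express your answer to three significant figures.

164 V

The total potential is the scalar sum of each charge's contribution, V = Σ kqᵢ/rᵢ.
Distances from the field point to each charge: r₁ = 0.129 m, r₂ = 0.504 m.
V = k[(4.10×10⁻⁹)/(0.129) + (-6.82×10⁻⁹)/(0.504)] = 164 V.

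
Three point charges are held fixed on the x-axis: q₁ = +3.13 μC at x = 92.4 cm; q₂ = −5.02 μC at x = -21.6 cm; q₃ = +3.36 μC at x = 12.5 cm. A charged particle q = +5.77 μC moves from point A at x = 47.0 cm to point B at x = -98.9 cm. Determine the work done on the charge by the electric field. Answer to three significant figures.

The work done by the electric force is W_field = −ΔU = −q(V_B − V_A) = q(V_A − V_B).
At A: distances to the source charges are 0.454 m, 0.686 m, 0.345 m; V_A = Σ kqᵢ/rᵢ = 8.37×10⁴ V.
At B: distances to the source charges are 1.91 m, 0.773 m, 1.11 m; V_B = Σ kqᵢ/rᵢ = -1.66×10⁴ V.
ΔV = V_B − V_A = -1.00×10⁵ V.
W_field = −qΔV = −(5.77×10⁻⁶ C)(-1.00×10⁵ V) = 0.579 J.

0.579 J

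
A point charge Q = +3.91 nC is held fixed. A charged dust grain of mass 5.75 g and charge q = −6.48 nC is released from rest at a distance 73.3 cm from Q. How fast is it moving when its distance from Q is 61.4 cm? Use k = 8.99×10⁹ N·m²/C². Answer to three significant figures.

4.58×10⁻³ m/s

Only the electrostatic force acts, so mechanical energy is conserved: ½mv² = U₁ − U₂ = kQq(1/r₁ − 1/r₂).
U₁ − U₂ = (8.99×10⁹ N·m²/C²)(3.91×10⁻⁹ C)(-6.48×10⁻⁹ C)(1/0.733 − 1/0.614) = 6.02×10⁻⁸ J.
v = √(2·6.02×10⁻⁸/5.75×10⁻³) = 4.58×10⁻³ m/s.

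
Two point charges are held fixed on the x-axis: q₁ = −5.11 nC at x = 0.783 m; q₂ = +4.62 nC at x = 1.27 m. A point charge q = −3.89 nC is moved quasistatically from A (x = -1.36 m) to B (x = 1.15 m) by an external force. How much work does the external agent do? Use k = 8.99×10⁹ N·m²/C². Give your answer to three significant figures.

-8.81×10⁻⁷ J

For quasistatic motion the external work equals the change in potential energy: W_ext = qΔV = q(V_B − V_A).
At A: distances to the source charges are 2.14 m, 2.63 m; V_A = Σ kqᵢ/rᵢ = -5.64 V.
At B: distances to the source charges are 0.367 m, 0.120 m; V_B = Σ kqᵢ/rᵢ = 221 V.
ΔV = V_B − V_A = 227 V.
W_ext = qΔV = (-3.89×10⁻⁹ C)(227 V) = -8.81×10⁻⁷ J.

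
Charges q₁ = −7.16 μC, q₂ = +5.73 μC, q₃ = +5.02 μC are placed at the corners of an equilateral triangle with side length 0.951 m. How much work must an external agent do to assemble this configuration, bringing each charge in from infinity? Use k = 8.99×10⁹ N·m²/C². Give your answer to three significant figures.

The assembly work is the sum of pairwise potential energies, U = Σ_{i<j} kqᵢqⱼ/rᵢⱼ.
All three pair separations equal the side length, 0.951 m.
U = (-0.388) + (-0.340) + (0.272) = -0.456 J.

-0.456 J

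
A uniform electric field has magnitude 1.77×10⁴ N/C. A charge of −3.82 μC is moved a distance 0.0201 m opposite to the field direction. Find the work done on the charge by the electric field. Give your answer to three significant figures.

The potential change for a displacement 0.0201 m opposite to the field direction is ΔV = +Ed = 356 V.
W_field = −qΔV = 1.36×10⁻³ J.

1.36×10⁻³ J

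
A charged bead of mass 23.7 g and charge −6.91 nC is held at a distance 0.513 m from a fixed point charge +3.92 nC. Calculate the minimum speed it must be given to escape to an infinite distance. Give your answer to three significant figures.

6.33×10⁻³ m/s

To just escape, total mechanical energy must reach zero at infinity: ½mv²_min + U = 0, so ½mv²_min = −U = |kQq|/r.
|U| = |kQq|/r = (8.99×10⁹ N·m²/C²)(3.92×10⁻⁹)(6.91×10⁻⁹)/(0.513) = 4.75×10⁻⁷ J.
v_min = √(2|U|/m) = √(2·4.75×10⁻⁷/0.0237) = 6.33×10⁻³ m/s.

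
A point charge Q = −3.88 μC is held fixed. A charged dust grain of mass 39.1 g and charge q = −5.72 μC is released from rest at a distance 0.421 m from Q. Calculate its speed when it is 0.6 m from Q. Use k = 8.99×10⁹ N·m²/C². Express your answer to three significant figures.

Only the electrostatic force acts, so mechanical energy is conserved: ½mv² = U₁ − U₂ = kQq(1/r₁ − 1/r₂).
U₁ − U₂ = (8.99×10⁹ N·m²/C²)(-3.88×10⁻⁶ C)(-5.72×10⁻⁶ C)(1/0.421 − 1/0.600) = 0.141 J.
v = √(2·0.141/0.0391) = 2.69 m/s.

2.69 m/s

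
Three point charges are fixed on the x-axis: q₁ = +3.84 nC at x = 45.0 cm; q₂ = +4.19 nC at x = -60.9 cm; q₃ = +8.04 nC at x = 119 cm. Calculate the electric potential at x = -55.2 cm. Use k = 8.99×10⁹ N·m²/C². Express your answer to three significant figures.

The total potential is the scalar sum of each charge's contribution, V = Σ kqᵢ/rᵢ.
Distances from the field point to each charge: r₁ = 1.00 m, r₂ = 0.0570 m, r₃ = 1.74 m.
V = k[(3.84×10⁻⁹)/(1.00) + (4.19×10⁻⁹)/(0.0570) + (8.04×10⁻⁹)/(1.74)] = 737 V.

737 V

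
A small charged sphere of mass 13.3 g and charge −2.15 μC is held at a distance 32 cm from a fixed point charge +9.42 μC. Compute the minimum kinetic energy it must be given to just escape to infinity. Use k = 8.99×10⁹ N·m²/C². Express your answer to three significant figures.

To just escape, total mechanical energy must reach zero at infinity: ½mv²_min + U = 0, so ½mv²_min = −U = |kQq|/r.
|U| = |kQq|/r = (8.99×10⁹ N·m²/C²)(9.42×10⁻⁶)(2.15×10⁻⁶)/(0.320) = 0.569 J.

0.569 J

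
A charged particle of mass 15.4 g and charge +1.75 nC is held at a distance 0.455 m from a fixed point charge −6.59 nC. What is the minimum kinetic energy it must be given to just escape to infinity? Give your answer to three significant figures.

To just escape, total mechanical energy must reach zero at infinity: ½mv²_min + U = 0, so ½mv²_min = −U = |kQq|/r.
|U| = |kQq|/r = (8.99×10⁹ N·m²/C²)(6.59×10⁻⁹)(1.75×10⁻⁹)/(0.455) = 2.28×10⁻⁷ J.

2.28×10⁻⁷ J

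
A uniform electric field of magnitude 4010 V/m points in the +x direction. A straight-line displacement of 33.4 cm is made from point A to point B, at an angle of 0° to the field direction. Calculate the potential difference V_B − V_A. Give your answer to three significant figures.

-1340 V

Only the component of displacement along E changes the potential: ΔV = −E·d·cosθ.
ΔV = −(4010 V/m)(0.334 m)cos0° = -1340 V.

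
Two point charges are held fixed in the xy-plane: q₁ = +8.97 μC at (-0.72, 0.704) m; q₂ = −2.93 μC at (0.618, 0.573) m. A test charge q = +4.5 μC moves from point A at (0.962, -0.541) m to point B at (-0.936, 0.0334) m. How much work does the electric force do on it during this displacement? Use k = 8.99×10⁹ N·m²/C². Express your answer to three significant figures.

The work done by the electric force is W_field = −ΔU = −q(V_B − V_A) = q(V_A − V_B).
At A: distances to the source charges are 2.09 m, 1.17 m; V_A = Σ kqᵢ/rᵢ = 1.59×10⁴ V.
At B: distances to the source charges are 0.705 m, 1.65 m; V_B = Σ kqᵢ/rᵢ = 9.84×10⁴ V.
ΔV = V_B − V_A = 8.25×10⁴ V.
W_field = −qΔV = −(4.50×10⁻⁶ C)(8.25×10⁴ V) = -0.371 J.

-0.371 J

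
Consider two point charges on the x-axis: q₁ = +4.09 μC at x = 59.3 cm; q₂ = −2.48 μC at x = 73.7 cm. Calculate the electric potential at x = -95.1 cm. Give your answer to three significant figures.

Electric potential is a scalar, so the contributions from each charge add algebraically: V = Σ kqᵢ/rᵢ.
Distances from the field point to each charge: r₁ = 1.54 m, r₂ = 1.69 m.
V = k[(4.09×10⁻⁶)/(1.54) + (-2.48×10⁻⁶)/(1.69)] = 1.06×10⁴ V.

1.06×10⁴ V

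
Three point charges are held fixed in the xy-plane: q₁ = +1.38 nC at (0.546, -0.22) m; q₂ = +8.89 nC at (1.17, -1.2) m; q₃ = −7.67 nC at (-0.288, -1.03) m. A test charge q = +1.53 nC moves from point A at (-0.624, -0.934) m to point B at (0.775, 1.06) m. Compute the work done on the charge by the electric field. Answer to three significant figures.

-2.44×10⁻⁷ J

The work done by the electric force is W_field = −ΔU = −q(V_B − V_A) = q(V_A − V_B).
At A: distances to the source charges are 1.37 m, 1.81 m, 0.349 m; V_A = Σ kqᵢ/rᵢ = -144 V.
At B: distances to the source charges are 1.30 m, 2.29 m, 2.34 m; V_B = Σ kqᵢ/rᵢ = 15.0 V.
ΔV = V_B − V_A = 159 V.
W_field = −qΔV = −(1.53×10⁻⁹ C)(159 V) = -2.44×10⁻⁷ J.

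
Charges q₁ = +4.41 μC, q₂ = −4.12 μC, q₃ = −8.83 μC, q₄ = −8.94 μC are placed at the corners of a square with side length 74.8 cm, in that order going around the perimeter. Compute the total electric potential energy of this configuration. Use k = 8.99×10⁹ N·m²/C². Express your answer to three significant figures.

The work to assemble the configuration equals its total potential energy, U = Σ kqᵢqⱼ/rᵢⱼ over all pairs.
The four side pairs have separation 0.748 m and the two diagonal pairs 1.06 m.
Summing all 6 pair terms gives U = 0.676 J.

0.676 J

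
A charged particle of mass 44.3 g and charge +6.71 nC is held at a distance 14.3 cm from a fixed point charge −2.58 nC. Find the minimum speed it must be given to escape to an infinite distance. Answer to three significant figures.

To just escape, total mechanical energy must reach zero at infinity: ½mv²_min + U = 0, so ½mv²_min = −U = |kQq|/r.
|U| = |kQq|/r = (8.99×10⁹ N·m²/C²)(2.58×10⁻⁹)(6.71×10⁻⁹)/(0.143) = 1.09×10⁻⁶ J.
v_min = √(2|U|/m) = √(2·1.09×10⁻⁶/0.0443) = 7.01×10⁻³ m/s.

7.01×10⁻³ m/s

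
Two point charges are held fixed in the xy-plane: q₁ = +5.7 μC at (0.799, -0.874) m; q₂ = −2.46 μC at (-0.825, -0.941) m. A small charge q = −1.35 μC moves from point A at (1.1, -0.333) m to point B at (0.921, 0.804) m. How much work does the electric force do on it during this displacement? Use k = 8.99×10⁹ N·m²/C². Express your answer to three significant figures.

The work done by the electric force is W_field = −ΔU = −q(V_B − V_A) = q(V_A − V_B).
At A: distances to the source charges are 0.619 m, 2.02 m; V_A = Σ kqᵢ/rᵢ = 7.18×10⁴ V.
At B: distances to the source charges are 1.68 m, 2.47 m; V_B = Σ kqᵢ/rᵢ = 2.15×10⁴ V.
ΔV = V_B − V_A = -5.03×10⁴ V.
W_field = −qΔV = −(-1.35×10⁻⁶ C)(-5.03×10⁴ V) = -0.0679 J.

-0.0679 J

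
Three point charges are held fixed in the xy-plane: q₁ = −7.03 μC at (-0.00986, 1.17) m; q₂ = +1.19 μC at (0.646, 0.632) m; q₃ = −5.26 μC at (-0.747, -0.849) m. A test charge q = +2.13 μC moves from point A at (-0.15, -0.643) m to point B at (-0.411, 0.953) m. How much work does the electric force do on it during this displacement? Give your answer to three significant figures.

0.111 J

The work done by the electric force is W_field = −ΔU = −q(V_B − V_A) = q(V_A − V_B).
At A: distances to the source charges are 1.82 m, 1.50 m, 0.632 m; V_A = Σ kqᵢ/rᵢ = -1.03×10⁵ V.
At B: distances to the source charges are 0.456 m, 1.10 m, 1.83 m; V_B = Σ kqᵢ/rᵢ = -1.55×10⁵ V.
ΔV = V_B − V_A = -5.22×10⁴ V.
W_field = −qΔV = −(2.13×10⁻⁶ C)(-5.22×10⁴ V) = 0.111 J.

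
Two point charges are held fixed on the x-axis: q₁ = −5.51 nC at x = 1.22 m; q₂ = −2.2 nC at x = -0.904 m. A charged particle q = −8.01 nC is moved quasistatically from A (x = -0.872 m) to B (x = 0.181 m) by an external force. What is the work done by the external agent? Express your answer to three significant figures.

-4.61×10⁻⁶ J

For quasistatic motion the external work equals the change in potential energy: W_ext = qΔV = q(V_B − V_A).
At A: distances to the source charges are 2.09 m, 0.0320 m; V_A = Σ kqᵢ/rᵢ = -642 V.
At B: distances to the source charges are 1.04 m, 1.08 m; V_B = Σ kqᵢ/rᵢ = -65.9 V.
ΔV = V_B − V_A = 576 V.
W_ext = qΔV = (-8.01×10⁻⁹ C)(576 V) = -4.61×10⁻⁶ J.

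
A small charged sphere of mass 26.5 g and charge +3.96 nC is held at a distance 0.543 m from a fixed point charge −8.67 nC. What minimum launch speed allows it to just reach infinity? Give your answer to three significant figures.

To just escape, total mechanical energy must reach zero at infinity: ½mv²_min + U = 0, so ½mv²_min = −U = |kQq|/r.
|U| = |kQq|/r = (8.99×10⁹ N·m²/C²)(8.67×10⁻⁹)(3.96×10⁻⁹)/(0.543) = 5.68×10⁻⁷ J.
v_min = √(2|U|/m) = √(2·5.68×10⁻⁷/0.0265) = 6.55×10⁻³ m/s.

6.55×10⁻³ m/s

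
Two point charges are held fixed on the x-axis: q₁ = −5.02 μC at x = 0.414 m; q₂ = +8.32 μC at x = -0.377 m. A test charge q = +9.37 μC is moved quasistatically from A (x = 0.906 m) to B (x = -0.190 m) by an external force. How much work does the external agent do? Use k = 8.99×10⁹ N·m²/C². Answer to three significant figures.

For quasistatic motion the external work equals the change in potential energy: W_ext = qΔV = q(V_B − V_A).
At A: distances to the source charges are 0.492 m, 1.28 m; V_A = Σ kqᵢ/rᵢ = -3.34×10⁴ V.
At B: distances to the source charges are 0.604 m, 0.187 m; V_B = Σ kqᵢ/rᵢ = 3.25×10⁵ V.
ΔV = V_B − V_A = 3.59×10⁵ V.
W_ext = qΔV = (9.37×10⁻⁶ C)(3.59×10⁵ V) = 3.36 J.

3.36 J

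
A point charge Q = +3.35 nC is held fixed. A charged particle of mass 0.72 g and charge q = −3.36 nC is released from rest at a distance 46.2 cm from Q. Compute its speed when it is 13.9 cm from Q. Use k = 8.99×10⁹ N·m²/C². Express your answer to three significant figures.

0.0376 m/s

Only the electrostatic force acts, so mechanical energy is conserved: ½mv² = U₁ − U₂ = kQq(1/r₁ − 1/r₂).
U₁ − U₂ = (8.99×10⁹ N·m²/C²)(3.35×10⁻⁹ C)(-3.36×10⁻⁹ C)(1/0.462 − 1/0.139) = 5.09×10⁻⁷ J.
v = √(2·5.09×10⁻⁷/7.20×10⁻⁴) = 0.0376 m/s.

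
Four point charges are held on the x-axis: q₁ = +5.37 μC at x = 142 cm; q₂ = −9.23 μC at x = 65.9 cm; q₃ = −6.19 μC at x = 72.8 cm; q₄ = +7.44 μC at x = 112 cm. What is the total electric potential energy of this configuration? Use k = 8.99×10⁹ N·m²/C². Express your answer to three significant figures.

The assembly work is the sum of pairwise potential energies, U = Σ_{i<j} kqᵢqⱼ/rᵢⱼ.
Pair separations: r₁₂ = 0.761 m, r₁₃ = 0.692 m, r₁₄ = 0.300 m, r₂₃ = 0.0690 m, r₂₄ = 0.461 m, r₃₄ = 0.392 m.
Summing all 6 pair terms gives U = 5.23 J.

5.23 J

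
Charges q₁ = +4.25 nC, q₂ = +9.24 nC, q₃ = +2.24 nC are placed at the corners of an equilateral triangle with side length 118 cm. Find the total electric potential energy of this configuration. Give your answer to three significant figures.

The work to assemble the configuration equals its total potential energy, U = Σ kqᵢqⱼ/rᵢⱼ over all pairs.
All three pair separations equal the side length, 1.18 m.
U = (2.99×10⁻⁷) + (7.25×10⁻⁸) + (1.58×10⁻⁷) = 5.29×10⁻⁷ J.

5.29×10⁻⁷ J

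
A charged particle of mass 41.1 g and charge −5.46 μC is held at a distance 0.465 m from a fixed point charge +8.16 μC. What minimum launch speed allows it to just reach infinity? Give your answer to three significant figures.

To just escape, total mechanical energy must reach zero at infinity: ½mv²_min + U = 0, so ½mv²_min = −U = |kQq|/r.
|U| = |kQq|/r = (8.99×10⁹ N·m²/C²)(8.16×10⁻⁶)(5.46×10⁻⁶)/(0.465) = 0.861 J.
v_min = √(2|U|/m) = √(2·0.861/0.0411) = 6.47 m/s.

6.47 m/s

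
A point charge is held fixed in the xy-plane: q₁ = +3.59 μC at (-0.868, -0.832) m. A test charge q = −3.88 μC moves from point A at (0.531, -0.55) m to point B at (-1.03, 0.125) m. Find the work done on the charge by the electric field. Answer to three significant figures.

The work done by the electric force is W_field = −ΔU = −q(V_B − V_A) = q(V_A − V_B).
At A: distance to the source charge is 1.43 m; V_A = kq₁/r = 2.26×10⁴ V.
At B: distance to the source charge is 0.971 m; V_B = kq₁/r = 3.33×10⁴ V.
ΔV = V_B − V_A = 1.06×10⁴ V.
W_field = −qΔV = −(-3.88×10⁻⁶ C)(1.06×10⁴ V) = 0.0413 J.

0.0413 J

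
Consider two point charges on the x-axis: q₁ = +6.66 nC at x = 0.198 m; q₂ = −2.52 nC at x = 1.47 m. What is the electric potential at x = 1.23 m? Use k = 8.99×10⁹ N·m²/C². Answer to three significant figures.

The total potential is the scalar sum of each charge's contribution, V = Σ kqᵢ/rᵢ.
Distances from the field point to each charge: r₁ = 1.03 m, r₂ = 0.240 m.
V = k[(6.66×10⁻⁹)/(1.03) + (-2.52×10⁻⁹)/(0.240)] = -36.4 V.

-36.4 V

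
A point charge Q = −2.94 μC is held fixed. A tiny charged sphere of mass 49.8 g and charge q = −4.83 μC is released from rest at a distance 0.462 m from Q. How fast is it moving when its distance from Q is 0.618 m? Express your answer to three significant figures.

1.67 m/s

Only the electrostatic force acts, so mechanical energy is conserved: ½mv² = U₁ − U₂ = kQq(1/r₁ − 1/r₂).
U₁ − U₂ = (8.99×10⁹ N·m²/C²)(-2.94×10⁻⁶ C)(-4.83×10⁻⁶ C)(1/0.462 − 1/0.618) = 0.0698 J.
v = √(2·0.0698/0.0498) = 1.67 m/s.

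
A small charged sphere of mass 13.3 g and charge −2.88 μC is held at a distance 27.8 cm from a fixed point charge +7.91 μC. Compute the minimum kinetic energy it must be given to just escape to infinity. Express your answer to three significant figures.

0.737 J

To just escape, total mechanical energy must reach zero at infinity: ½mv²_min + U = 0, so ½mv²_min = −U = |kQq|/r.
|U| = |kQq|/r = (8.99×10⁹ N·m²/C²)(7.91×10⁻⁶)(2.88×10⁻⁶)/(0.278) = 0.737 J.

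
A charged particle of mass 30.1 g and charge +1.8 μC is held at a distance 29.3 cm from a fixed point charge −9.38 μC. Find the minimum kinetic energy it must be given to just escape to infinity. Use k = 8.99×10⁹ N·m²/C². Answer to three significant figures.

To just escape, total mechanical energy must reach zero at infinity: ½mv²_min + U = 0, so ½mv²_min = −U = |kQq|/r.
|U| = |kQq|/r = (8.99×10⁹ N·m²/C²)(9.38×10⁻⁶)(1.80×10⁻⁶)/(0.293) = 0.518 J.

0.518 J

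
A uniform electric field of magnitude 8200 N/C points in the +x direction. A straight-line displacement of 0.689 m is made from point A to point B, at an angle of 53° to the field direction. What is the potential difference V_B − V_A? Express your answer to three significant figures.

Only the component of displacement along E changes the potential: ΔV = −E·d·cosθ.
ΔV = −(8200 V/m)(0.689 m)cos53° = -3400 V.

-3400 V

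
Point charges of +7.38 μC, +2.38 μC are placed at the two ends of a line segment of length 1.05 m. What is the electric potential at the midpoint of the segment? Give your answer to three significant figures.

Electric potential is a scalar, so the contributions from each charge add algebraically: V = Σ kqᵢ/rᵢ.
Each charge is 0.525 m from the midpoint.
V = k[(7.38×10⁻⁶)/(0.525) + (2.38×10⁻⁶)/(0.525)] = 1.67×10⁵ V.

1.67×10⁵ V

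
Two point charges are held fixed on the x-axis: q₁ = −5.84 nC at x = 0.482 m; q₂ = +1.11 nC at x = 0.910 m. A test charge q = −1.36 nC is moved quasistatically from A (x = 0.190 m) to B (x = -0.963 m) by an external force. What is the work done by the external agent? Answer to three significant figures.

For quasistatic motion the external work equals the change in potential energy: W_ext = qΔV = q(V_B − V_A).
At A: distances to the source charges are 0.292 m, 0.720 m; V_A = Σ kqᵢ/rᵢ = -166 V.
At B: distances to the source charges are 1.44 m, 1.87 m; V_B = Σ kqᵢ/rᵢ = -31.0 V.
ΔV = V_B − V_A = 135 V.
W_ext = qΔV = (-1.36×10⁻⁹ C)(135 V) = -1.84×10⁻⁷ J.

-1.84×10⁻⁷ J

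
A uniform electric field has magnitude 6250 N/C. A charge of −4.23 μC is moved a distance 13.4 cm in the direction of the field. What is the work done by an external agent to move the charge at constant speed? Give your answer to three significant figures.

3.54×10⁻³ J

The potential change for a displacement 13.4 cm in the direction of the field is ΔV = −Ed = -838 V.
W_ext = qΔV = 3.54×10⁻³ J.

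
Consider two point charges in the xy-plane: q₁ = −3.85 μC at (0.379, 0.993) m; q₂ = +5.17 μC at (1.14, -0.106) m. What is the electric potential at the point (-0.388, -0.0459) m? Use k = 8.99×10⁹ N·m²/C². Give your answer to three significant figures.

Electric potential is a scalar, so the contributions from each charge add algebraically: V = Σ kqᵢ/rᵢ.
Distances from the field point to each charge: r₁ = 1.29 m, r₂ = 1.53 m.
V = k[(-3.85×10⁻⁶)/(1.29) + (5.17×10⁻⁶)/(1.53)] = 3590 V.

3590 V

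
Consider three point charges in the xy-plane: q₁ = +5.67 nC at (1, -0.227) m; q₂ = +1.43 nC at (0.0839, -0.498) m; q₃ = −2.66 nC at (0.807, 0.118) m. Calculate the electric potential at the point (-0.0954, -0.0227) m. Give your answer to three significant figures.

44.9 V

The total potential is the scalar sum of each charge's contribution, V = Σ kqᵢ/rᵢ.
Distances from the field point to each charge: r₁ = 1.11 m, r₂ = 0.508 m, r₃ = 0.913 m.
V = k[(5.67×10⁻⁹)/(1.11) + (1.43×10⁻⁹)/(0.508) + (-2.66×10⁻⁹)/(0.913)] = 44.9 V.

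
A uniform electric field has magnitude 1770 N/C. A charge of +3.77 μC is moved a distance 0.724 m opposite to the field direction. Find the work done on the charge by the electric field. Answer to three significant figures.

The potential change for a displacement 0.724 m opposite to the field direction is ΔV = +Ed = 1280 V.
W_field = −qΔV = -4.83×10⁻³ J.

-4.83×10⁻³ J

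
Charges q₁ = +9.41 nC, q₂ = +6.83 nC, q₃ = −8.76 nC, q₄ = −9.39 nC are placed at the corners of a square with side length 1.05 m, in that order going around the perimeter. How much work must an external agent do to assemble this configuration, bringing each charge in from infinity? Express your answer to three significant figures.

The assembly work is the sum of pairwise potential energies, U = Σ_{i<j} kqᵢqⱼ/rᵢⱼ.
The four side pairs have separation 1.05 m and the two diagonal pairs 1.48 m.
Summing all 6 pair terms gives U = -9.02×10⁻⁷ J.

-9.02×10⁻⁷ J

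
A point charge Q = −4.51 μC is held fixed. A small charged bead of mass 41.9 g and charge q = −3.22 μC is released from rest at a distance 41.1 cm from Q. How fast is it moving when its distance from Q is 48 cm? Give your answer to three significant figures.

1.48 m/s

Only the electrostatic force acts, so mechanical energy is conserved: ½mv² = U₁ − U₂ = kQq(1/r₁ − 1/r₂).
U₁ − U₂ = (8.99×10⁹ N·m²/C²)(-4.51×10⁻⁶ C)(-3.22×10⁻⁶ C)(1/0.411 − 1/0.480) = 0.0457 J.
v = √(2·0.0457/0.0419) = 1.48 m/s.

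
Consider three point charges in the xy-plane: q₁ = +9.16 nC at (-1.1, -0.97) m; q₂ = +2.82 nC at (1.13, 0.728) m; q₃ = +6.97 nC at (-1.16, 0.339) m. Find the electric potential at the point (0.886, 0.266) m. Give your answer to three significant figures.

114 V

Electric potential is a scalar, so the contributions from each charge add algebraically: V = Σ kqᵢ/rᵢ.
Distances from the field point to each charge: r₁ = 2.34 m, r₂ = 0.522 m, r₃ = 2.05 m.
V = k[(9.16×10⁻⁹)/(2.34) + (2.82×10⁻⁹)/(0.522) + (6.97×10⁻⁹)/(2.05)] = 114 V.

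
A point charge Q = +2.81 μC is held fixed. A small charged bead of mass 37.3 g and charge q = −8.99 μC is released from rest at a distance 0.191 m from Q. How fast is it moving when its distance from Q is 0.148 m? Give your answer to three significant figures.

Only the electrostatic force acts, so mechanical energy is conserved: ½mv² = U₁ − U₂ = kQq(1/r₁ − 1/r₂).
U₁ − U₂ = (8.99×10⁹ N·m²/C²)(2.81×10⁻⁶ C)(-8.99×10⁻⁶ C)(1/0.191 − 1/0.148) = 0.345 J.
v = √(2·0.345/0.0373) = 4.30 m/s.

4.30 m/s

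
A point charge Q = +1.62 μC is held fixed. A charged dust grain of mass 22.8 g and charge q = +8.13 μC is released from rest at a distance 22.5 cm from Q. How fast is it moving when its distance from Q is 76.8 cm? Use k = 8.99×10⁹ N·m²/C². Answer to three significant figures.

5.71 m/s

Only the electrostatic force acts, so mechanical energy is conserved: ½mv² = U₁ − U₂ = kQq(1/r₁ − 1/r₂).
U₁ − U₂ = (8.99×10⁹ N·m²/C²)(1.62×10⁻⁶ C)(8.13×10⁻⁶ C)(1/0.225 − 1/0.768) = 0.372 J.
v = √(2·0.372/0.0228) = 5.71 m/s.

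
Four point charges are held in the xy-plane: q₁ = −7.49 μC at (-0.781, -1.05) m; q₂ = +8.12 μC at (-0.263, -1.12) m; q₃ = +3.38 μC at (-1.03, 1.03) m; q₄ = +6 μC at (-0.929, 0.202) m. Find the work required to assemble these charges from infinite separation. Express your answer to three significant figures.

The work to assemble the configuration equals its total potential energy, U = Σ kqᵢqⱼ/rᵢⱼ over all pairs.
Pair separations: r₁₂ = 0.523 m, r₁₃ = 2.09 m, r₁₄ = 1.26 m, r₂₃ = 2.28 m, r₂₄ = 1.48 m, r₃₄ = 0.834 m.
Summing all 6 pair terms gives U = -0.853 J.

-0.853 J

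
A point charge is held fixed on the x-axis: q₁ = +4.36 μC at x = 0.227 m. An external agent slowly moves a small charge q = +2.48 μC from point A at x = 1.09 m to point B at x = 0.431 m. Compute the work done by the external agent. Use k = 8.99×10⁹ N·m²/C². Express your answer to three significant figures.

For quasistatic motion the external work equals the change in potential energy: W_ext = qΔV = q(V_B − V_A).
At A: distance to the source charge is 0.863 m; V_A = kq₁/r = 4.54×10⁴ V.
At B: distance to the source charge is 0.204 m; V_B = kq₁/r = 1.92×10⁵ V.
ΔV = V_B − V_A = 1.47×10⁵ V.
W_ext = qΔV = (2.48×10⁻⁶ C)(1.47×10⁵ V) = 0.364 J.

0.364 J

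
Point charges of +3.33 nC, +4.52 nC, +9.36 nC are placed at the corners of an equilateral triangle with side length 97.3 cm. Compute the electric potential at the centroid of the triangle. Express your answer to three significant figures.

Electric potential is a scalar, so the contributions from each charge add algebraically: V = Σ kqᵢ/rᵢ.
The distance from each vertex to the centroid is a/√3 = 0.562 m.
V = k[(3.33×10⁻⁹)/(0.562) + (4.52×10⁻⁹)/(0.562) + (9.36×10⁻⁹)/(0.562)] = 275 V.

275 V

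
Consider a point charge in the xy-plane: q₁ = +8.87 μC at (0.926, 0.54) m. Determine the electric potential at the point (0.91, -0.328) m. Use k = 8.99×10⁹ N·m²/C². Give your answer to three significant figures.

The total potential is the scalar sum of each charge's contribution, V = Σ kqᵢ/rᵢ.
Distances from the field point to each charge: r₁ = 0.868 m.
V = k[(8.87×10⁻⁶)/(0.868)] = 9.19×10⁴ V.

9.19×10⁴ V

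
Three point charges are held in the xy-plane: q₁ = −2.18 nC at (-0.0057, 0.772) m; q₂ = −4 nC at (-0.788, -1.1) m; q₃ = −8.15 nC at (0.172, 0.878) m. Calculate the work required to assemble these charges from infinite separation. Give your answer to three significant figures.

The assembly work is the sum of pairwise potential energies, U = Σ_{i<j} kqᵢqⱼ/rᵢⱼ.
Pair separations: r₁₂ = 2.03 m, r₁₃ = 0.207 m, r₂₃ = 2.20 m.
U = (3.86×10⁻⁸) + (7.72×10⁻⁷) + (1.33×10⁻⁷) = 9.44×10⁻⁷ J.

9.44×10⁻⁷ J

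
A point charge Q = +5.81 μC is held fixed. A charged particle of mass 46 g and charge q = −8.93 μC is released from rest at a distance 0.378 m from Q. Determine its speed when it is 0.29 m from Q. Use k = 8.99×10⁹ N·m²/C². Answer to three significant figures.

Only the electrostatic force acts, so mechanical energy is conserved: ½mv² = U₁ − U₂ = kQq(1/r₁ − 1/r₂).
U₁ − U₂ = (8.99×10⁹ N·m²/C²)(5.81×10⁻⁶ C)(-8.93×10⁻⁶ C)(1/0.378 − 1/0.290) = 0.374 J.
v = √(2·0.374/0.0460) = 4.03 m/s.

4.03 m/s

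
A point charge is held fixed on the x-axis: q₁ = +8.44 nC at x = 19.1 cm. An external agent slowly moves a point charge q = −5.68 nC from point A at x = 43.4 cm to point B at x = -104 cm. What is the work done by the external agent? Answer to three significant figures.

1.42×10⁻⁶ J

For quasistatic motion the external work equals the change in potential energy: W_ext = qΔV = q(V_B − V_A).
At A: distance to the source charge is 0.243 m; V_A = kq₁/r = 312 V.
At B: distance to the source charge is 1.23 m; V_B = kq₁/r = 61.6 V.
ΔV = V_B − V_A = -251 V.
W_ext = qΔV = (-5.68×10⁻⁹ C)(-251 V) = 1.42×10⁻⁶ J.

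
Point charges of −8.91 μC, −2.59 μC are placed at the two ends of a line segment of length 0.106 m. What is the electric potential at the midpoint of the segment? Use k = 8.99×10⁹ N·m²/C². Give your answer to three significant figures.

-1.95×10⁶ V

Electric potential is a scalar, so the contributions from each charge add algebraically: V = Σ kqᵢ/rᵢ.
Each charge is 0.0530 m from the midpoint.
V = k[(-8.91×10⁻⁶)/(0.0530) + (-2.59×10⁻⁶)/(0.0530)] = -1.95×10⁶ V.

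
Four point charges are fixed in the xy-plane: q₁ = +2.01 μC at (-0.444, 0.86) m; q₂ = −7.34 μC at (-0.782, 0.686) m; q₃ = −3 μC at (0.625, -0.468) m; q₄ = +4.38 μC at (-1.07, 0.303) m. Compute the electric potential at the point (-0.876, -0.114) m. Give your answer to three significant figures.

The total potential is the scalar sum of each charge's contribution, V = Σ kqᵢ/rᵢ.
Distances from the field point to each charge: r₁ = 1.07 m, r₂ = 0.806 m, r₃ = 1.54 m, r₄ = 0.460 m.
V = k[(2.01×10⁻⁶)/(1.07) + (-7.34×10⁻⁶)/(0.806) + (-3.00×10⁻⁶)/(1.54) + (4.38×10⁻⁶)/(0.460)] = 3170 V.

3170 V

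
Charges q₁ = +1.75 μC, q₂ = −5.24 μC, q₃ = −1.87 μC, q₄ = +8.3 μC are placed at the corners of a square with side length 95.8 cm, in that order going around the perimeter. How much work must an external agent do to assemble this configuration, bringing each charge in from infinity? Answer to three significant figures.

The work to assemble the configuration equals its total potential energy, U = Σ kqᵢqⱼ/rᵢⱼ over all pairs.
The four side pairs have separation 0.958 m and the two diagonal pairs 1.35 m.
Summing all 6 pair terms gives U = -0.314 J.

-0.314 J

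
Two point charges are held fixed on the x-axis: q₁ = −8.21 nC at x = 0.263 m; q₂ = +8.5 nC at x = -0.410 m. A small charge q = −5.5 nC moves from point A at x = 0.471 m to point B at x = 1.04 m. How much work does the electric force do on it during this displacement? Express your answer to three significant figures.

The work done by the electric force is W_field = −ΔU = −q(V_B − V_A) = q(V_A − V_B).
At A: distances to the source charges are 0.208 m, 0.881 m; V_A = Σ kqᵢ/rᵢ = -268 V.
At B: distances to the source charges are 0.777 m, 1.45 m; V_B = Σ kqᵢ/rᵢ = -42.3 V.
ΔV = V_B − V_A = 226 V.
W_field = −qΔV = −(-5.50×10⁻⁹ C)(226 V) = 1.24×10⁻⁶ J.

1.24×10⁻⁶ J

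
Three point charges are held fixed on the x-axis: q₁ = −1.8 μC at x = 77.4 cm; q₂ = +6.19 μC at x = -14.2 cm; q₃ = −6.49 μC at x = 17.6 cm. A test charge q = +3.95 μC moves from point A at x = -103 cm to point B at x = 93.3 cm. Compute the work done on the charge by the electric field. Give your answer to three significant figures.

0.523 J

The work done by the electric force is W_field = −ΔU = −q(V_B − V_A) = q(V_A − V_B).
At A: distances to the source charges are 1.80 m, 0.888 m, 1.21 m; V_A = Σ kqᵢ/rᵢ = 5320 V.
At B: distances to the source charges are 0.159 m, 1.07 m, 0.757 m; V_B = Σ kqᵢ/rᵢ = -1.27×10⁵ V.
ΔV = V_B − V_A = -1.32×10⁵ V.
W_field = −qΔV = −(3.95×10⁻⁶ C)(-1.32×10⁵ V) = 0.523 J.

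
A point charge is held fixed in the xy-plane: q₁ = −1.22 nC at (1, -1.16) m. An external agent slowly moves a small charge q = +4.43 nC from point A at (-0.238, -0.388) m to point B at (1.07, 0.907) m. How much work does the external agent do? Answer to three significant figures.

For quasistatic motion the external work equals the change in potential energy: W_ext = qΔV = q(V_B − V_A).
At A: distance to the source charge is 1.46 m; V_A = kq₁/r = -7.52 V.
At B: distance to the source charge is 2.07 m; V_B = kq₁/r = -5.30 V.
ΔV = V_B − V_A = 2.21 V.
W_ext = qΔV = (4.43×10⁻⁹ C)(2.21 V) = 9.81×10⁻⁹ J.

9.81×10⁻⁹ J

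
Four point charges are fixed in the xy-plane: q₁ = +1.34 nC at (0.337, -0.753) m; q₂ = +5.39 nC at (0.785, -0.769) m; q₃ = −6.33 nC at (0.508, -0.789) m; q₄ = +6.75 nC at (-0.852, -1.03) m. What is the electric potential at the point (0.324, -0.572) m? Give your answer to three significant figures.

Electric potential is a scalar, so the contributions from each charge add algebraically: V = Σ kqᵢ/rᵢ.
Distances from the field point to each charge: r₁ = 0.181 m, r₂ = 0.501 m, r₃ = 0.285 m, r₄ = 1.26 m.
V = k[(1.34×10⁻⁹)/(0.181) + (5.39×10⁻⁹)/(0.501) + (-6.33×10⁻⁹)/(0.285) + (6.75×10⁻⁹)/(1.26)] = 11.1 V.

11.1 V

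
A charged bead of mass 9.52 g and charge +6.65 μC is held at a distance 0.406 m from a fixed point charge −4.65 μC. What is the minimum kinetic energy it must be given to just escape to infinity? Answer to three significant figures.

To just escape, total mechanical energy must reach zero at infinity: ½mv²_min + U = 0, so ½mv²_min = −U = |kQq|/r.
|U| = |kQq|/r = (8.99×10⁹ N·m²/C²)(4.65×10⁻⁶)(6.65×10⁻⁶)/(0.406) = 0.685 J.

0.685 J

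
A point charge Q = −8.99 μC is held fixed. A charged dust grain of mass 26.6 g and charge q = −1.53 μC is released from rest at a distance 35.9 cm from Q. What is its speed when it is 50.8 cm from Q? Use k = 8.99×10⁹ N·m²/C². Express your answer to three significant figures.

Only the electrostatic force acts, so mechanical energy is conserved: ½mv² = U₁ − U₂ = kQq(1/r₁ − 1/r₂).
U₁ − U₂ = (8.99×10⁹ N·m²/C²)(-8.99×10⁻⁶ C)(-1.53×10⁻⁶ C)(1/0.359 − 1/0.508) = 0.101 J.
v = √(2·0.101/0.0266) = 2.76 m/s.

2.76 m/s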